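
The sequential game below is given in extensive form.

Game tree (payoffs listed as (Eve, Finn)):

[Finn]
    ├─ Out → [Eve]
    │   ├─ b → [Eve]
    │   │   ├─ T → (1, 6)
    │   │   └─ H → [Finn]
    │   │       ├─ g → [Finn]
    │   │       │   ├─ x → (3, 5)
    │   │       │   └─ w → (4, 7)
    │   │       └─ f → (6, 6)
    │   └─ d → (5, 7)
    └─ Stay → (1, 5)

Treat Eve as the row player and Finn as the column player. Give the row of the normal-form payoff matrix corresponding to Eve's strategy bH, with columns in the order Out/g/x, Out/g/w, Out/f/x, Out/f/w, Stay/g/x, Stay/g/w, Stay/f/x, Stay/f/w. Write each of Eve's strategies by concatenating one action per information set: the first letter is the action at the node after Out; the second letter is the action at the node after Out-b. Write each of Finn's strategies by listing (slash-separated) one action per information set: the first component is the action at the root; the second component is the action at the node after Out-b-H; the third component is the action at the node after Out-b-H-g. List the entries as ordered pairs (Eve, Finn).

vs Out/g/x: Finn plays Out → Eve plays b at [Out] → Eve plays H at [Out-b] → Finn plays g at [Out-b-H] → Finn plays x at [Out-b-H-g] → (3, 5)
vs Out/g/w: Finn plays Out → Eve plays b at [Out] → Eve plays H at [Out-b] → Finn plays g at [Out-b-H] → Finn plays w at [Out-b-H-g] → (4, 7)
vs Out/f/x: Finn plays Out → Eve plays b at [Out] → Eve plays H at [Out-b] → Finn plays f at [Out-b-H] → (6, 6)
vs Out/f/w: Finn plays Out → Eve plays b at [Out] → Eve plays H at [Out-b] → Finn plays f at [Out-b-H] → (6, 6)
vs Stay/g/x: Finn plays Stay → (1, 5)
vs Stay/g/w: Finn plays Stay → (1, 5)
vs Stay/f/x: Finn plays Stay → (1, 5)
vs Stay/f/w: Finn plays Stay → (1, 5)

(3,5) (4,7) (6,6) (6,6) (1,5) (1,5) (1,5) (1,5)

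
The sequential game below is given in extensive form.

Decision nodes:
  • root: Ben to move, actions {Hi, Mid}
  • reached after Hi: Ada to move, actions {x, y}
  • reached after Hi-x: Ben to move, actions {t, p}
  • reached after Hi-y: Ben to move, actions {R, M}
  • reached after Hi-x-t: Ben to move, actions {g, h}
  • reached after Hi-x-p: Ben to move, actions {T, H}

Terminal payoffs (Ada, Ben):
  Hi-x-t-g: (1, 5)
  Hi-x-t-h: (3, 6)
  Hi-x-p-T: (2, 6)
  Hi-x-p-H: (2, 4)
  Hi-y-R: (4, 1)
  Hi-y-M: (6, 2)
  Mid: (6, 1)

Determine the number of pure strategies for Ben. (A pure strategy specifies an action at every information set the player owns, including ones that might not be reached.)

Ben owns the root with actions {Hi, Mid} — two choices.
Ben owns the node after Hi-x with actions {t, p} — two choices.
Ben owns the node after Hi-y with actions {R, M} — two choices.
Ben owns the node after Hi-x-t with actions {g, h} — two choices.
Ben owns the node after Hi-x-p with actions {T, H} — two choices.
A pure strategy fixes one action at each information set independently, so the count is the product 2 × 2 × 2 × 2 × 2 = 32.
(For reference, Ada has 2 pure strategies, giving a 32×2 normal-form matrix.)

32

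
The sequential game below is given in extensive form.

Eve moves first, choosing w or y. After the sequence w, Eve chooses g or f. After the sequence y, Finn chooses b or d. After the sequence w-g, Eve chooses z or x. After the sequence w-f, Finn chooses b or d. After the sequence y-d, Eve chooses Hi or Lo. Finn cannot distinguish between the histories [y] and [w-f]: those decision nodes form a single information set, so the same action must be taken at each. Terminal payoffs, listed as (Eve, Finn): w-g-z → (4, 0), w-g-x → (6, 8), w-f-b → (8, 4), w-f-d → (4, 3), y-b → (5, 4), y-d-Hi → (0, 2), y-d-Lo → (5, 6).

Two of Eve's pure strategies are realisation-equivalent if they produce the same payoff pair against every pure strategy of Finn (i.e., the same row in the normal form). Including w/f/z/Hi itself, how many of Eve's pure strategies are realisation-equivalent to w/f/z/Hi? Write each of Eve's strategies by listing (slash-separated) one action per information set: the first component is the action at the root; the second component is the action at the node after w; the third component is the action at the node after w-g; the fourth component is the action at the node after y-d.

4

Row for w/f/z/Hi (columns b, d): (8,4) (4,3).
Under w/f/z/Hi, Eve's choice at the node after w-g and at the node after y-d can never be reached regardless of what Finn does, so varying those choices leaves every outcome unchanged.
Holding the reachable choices fixed and varying the unreachable ones freely already gives 2 × 2 = 4 equivalent strategies.
No other strategy reproduces this row, so those 4 are the full class: w/f/z/Hi, w/f/z/Lo, w/f/x/Hi, w/f/x/Lo.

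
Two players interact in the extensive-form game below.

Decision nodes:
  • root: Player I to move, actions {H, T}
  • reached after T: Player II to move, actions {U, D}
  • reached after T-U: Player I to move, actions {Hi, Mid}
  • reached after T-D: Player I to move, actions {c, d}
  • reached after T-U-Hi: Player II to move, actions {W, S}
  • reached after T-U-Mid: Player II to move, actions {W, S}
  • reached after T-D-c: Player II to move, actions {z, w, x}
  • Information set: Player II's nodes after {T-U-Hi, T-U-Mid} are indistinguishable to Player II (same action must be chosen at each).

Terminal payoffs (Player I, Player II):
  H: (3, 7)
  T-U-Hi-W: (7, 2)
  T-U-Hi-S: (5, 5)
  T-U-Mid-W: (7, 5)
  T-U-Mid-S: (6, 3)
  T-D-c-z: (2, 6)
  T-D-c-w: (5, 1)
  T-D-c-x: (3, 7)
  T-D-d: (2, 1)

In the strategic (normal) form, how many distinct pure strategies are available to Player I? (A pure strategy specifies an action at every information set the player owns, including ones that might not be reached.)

8

Player I owns the root with actions {H, T} — two choices.
Player I owns the node after T-U with actions {Hi, Mid} — two choices.
Player I owns the node after T-D with actions {c, d} — two choices.
A pure strategy fixes one action at each information set independently, so the count is the product 2 × 2 × 2 = 8.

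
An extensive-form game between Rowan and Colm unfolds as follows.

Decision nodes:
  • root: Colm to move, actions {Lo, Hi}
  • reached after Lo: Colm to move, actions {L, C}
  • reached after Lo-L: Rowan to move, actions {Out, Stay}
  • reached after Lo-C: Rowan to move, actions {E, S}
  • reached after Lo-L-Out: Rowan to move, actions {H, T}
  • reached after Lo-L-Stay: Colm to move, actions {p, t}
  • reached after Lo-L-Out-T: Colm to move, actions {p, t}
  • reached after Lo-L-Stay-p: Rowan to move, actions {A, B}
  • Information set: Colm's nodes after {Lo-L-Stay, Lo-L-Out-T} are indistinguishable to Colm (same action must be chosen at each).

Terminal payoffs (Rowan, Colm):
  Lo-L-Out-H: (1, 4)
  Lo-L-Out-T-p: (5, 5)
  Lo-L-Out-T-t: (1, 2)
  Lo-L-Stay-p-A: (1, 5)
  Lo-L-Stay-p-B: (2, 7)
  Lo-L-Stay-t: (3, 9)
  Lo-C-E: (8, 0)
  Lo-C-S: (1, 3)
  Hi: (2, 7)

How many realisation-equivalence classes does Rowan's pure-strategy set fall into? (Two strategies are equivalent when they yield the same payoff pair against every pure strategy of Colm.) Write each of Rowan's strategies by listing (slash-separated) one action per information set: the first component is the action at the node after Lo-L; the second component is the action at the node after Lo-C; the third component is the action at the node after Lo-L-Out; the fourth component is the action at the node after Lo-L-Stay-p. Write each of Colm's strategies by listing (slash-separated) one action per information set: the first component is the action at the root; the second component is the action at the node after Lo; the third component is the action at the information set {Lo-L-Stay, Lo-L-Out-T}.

8

Rowan has 16 pure strategies: Out/E/H/A, Out/E/H/B, Out/E/T/A, Out/E/T/B, Out/S/H/A, Out/S/H/B, Out/S/T/A, Out/S/T/B, Stay/E/H/A, Stay/E/H/B, Stay/E/T/A, Stay/E/T/B, Stay/S/H/A, Stay/S/H/B, Stay/S/T/A, Stay/S/T/B. Columns: Lo/L/p, Lo/L/t, Lo/C/p, Lo/C/t, Hi/L/p, Hi/L/t, Hi/C/p, Hi/C/t.
{Out/E/H/A, Out/E/H/B} → row (1,4) (1,4) (8,0) (8,0) (2,7) (2,7) (2,7) (2,7)
{Out/E/T/A, Out/E/T/B} → row (5,5) (1,2) (8,0) (8,0) (2,7) (2,7) (2,7) (2,7)
{Out/S/H/A, Out/S/H/B} → row (1,4) (1,4) (1,3) (1,3) (2,7) (2,7) (2,7) (2,7)
{Out/S/T/A, Out/S/T/B} → row (5,5) (1,2) (1,3) (1,3) (2,7) (2,7) (2,7) (2,7)
{Stay/E/H/A, Stay/E/T/A} → row (1,5) (3,9) (8,0) (8,0) (2,7) (2,7) (2,7) (2,7)
{Stay/E/H/B, Stay/E/T/B} → row (2,7) (3,9) (8,0) (8,0) (2,7) (2,7) (2,7) (2,7)
{Stay/S/H/A, Stay/S/T/A} → row (1,5) (3,9) (1,3) (1,3) (2,7) (2,7) (2,7) (2,7)
{Stay/S/H/B, Stay/S/T/B} → row (2,7) (3,9) (1,3) (1,3) (2,7) (2,7) (2,7) (2,7)
That's 8 distinct rows out of 16 strategies.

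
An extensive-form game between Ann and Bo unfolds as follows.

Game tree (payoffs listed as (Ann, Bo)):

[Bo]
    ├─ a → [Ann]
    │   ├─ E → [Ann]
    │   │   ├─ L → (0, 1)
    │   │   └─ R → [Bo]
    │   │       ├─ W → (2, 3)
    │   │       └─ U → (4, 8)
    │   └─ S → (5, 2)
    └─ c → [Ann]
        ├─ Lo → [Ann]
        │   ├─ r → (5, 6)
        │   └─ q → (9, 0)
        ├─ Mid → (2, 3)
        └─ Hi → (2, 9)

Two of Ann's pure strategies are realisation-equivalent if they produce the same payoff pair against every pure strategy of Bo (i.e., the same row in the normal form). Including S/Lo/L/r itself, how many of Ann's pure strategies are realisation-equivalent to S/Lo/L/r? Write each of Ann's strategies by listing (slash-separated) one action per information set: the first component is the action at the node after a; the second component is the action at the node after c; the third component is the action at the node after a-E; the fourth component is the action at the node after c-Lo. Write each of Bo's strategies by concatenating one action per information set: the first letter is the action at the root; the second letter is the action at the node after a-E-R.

Row for S/Lo/L/r (columns aW, aU, cW, cU): (5,2) (5,2) (5,6) (5,6).
Under S/Lo/L/r, Ann's choice at the node after a-E can never be reached regardless of what Bo does, so varying those choices leaves every outcome unchanged.
Holding the reachable choices fixed and varying the unreachable one freely already gives 2 equivalent strategies.
No other strategy reproduces this row, so those 2 are the full class: S/Lo/L/r, S/Lo/R/r.

2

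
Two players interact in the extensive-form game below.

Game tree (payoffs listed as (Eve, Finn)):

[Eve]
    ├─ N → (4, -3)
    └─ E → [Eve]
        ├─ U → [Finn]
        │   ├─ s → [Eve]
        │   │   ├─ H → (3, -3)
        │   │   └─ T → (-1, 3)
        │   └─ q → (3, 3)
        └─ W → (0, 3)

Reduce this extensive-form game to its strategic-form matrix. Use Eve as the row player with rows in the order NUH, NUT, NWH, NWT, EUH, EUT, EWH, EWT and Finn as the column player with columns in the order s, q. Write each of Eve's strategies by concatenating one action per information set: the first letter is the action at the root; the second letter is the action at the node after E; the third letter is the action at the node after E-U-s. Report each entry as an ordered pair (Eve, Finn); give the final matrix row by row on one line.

Row NUH: s→(4,-3), q→(4,-3)
Row NUT: s→(4,-3), q→(4,-3)
Row NWH: s→(4,-3), q→(4,-3)
Row NWT: s→(4,-3), q→(4,-3)
Row EUH: s→(3,-3), q→(3,3)
Row EUT: s→(-1,3), q→(3,3)
Row EWH: s→(0,3), q→(0,3)
Row EWT: s→(0,3), q→(0,3)

NUH: (4,-3) (4,-3) | NUT: (4,-3) (4,-3) | NWH: (4,-3) (4,-3) | NWT: (4,-3) (4,-3) | EUH: (3,-3) (3,3) | EUT: (-1,3) (3,3) | EWH: (0,3) (0,3) | EWT: (0,3) (0,3)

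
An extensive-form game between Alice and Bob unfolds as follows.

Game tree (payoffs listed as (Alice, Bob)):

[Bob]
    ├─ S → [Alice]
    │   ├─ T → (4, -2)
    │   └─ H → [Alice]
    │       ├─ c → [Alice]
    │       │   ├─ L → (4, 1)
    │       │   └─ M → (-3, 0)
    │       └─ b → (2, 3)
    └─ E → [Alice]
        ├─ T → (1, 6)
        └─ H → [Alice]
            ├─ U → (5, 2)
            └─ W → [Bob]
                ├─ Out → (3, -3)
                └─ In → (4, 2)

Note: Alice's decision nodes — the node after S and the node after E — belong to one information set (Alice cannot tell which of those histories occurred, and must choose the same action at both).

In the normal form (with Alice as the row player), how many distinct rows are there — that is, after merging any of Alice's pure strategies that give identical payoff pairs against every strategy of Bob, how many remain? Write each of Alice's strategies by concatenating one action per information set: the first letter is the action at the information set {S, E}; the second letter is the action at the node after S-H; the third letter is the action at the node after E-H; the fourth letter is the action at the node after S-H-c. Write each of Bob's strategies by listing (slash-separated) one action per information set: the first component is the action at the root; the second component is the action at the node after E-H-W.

Alice has 16 pure strategies: TcUL, TcUM, TcWL, TcWM, TbUL, TbUM, TbWL, TbWM, HcUL, HcUM, HcWL, HcWM, HbUL, HbUM, HbWL, HbWM. Columns: S/Out, S/In, E/Out, E/In.
{TcUL, TcUM, TcWL, TcWM, TbUL, TbUM, TbWL, TbWM} → row (4,-2) (4,-2) (1,6) (1,6)
{HcUL} → row (4,1) (4,1) (5,2) (5,2)
{HcUM} → row (-3,0) (-3,0) (5,2) (5,2)
{HcWL} → row (4,1) (4,1) (3,-3) (4,2)
{HcWM} → row (-3,0) (-3,0) (3,-3) (4,2)
{HbUL, HbUM} → row (2,3) (2,3) (5,2) (5,2)
{HbWL, HbWM} → row (2,3) (2,3) (3,-3) (4,2)
That's 7 distinct rows out of 16 strategies.

7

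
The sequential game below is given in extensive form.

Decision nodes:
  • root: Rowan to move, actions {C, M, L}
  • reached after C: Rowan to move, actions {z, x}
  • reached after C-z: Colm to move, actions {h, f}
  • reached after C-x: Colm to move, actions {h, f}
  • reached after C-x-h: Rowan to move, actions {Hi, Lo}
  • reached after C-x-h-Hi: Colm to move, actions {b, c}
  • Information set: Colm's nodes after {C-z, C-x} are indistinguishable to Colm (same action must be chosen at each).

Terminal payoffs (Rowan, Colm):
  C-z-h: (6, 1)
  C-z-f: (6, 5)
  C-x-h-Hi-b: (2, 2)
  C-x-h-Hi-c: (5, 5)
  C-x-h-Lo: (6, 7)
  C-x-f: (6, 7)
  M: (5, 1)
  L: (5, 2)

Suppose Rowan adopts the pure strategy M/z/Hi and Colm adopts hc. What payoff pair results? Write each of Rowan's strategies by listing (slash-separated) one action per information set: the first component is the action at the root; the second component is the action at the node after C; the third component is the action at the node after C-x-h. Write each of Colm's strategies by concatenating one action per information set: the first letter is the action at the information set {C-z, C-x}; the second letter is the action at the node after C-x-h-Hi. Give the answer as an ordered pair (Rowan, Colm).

(5, 1)

Trace the play path from the root:
  Rowan plays M
→ terminal payoff (5, 1).
(Rowan's choice at the node after C is never reached on this path, so it doesn't affect the outcome.)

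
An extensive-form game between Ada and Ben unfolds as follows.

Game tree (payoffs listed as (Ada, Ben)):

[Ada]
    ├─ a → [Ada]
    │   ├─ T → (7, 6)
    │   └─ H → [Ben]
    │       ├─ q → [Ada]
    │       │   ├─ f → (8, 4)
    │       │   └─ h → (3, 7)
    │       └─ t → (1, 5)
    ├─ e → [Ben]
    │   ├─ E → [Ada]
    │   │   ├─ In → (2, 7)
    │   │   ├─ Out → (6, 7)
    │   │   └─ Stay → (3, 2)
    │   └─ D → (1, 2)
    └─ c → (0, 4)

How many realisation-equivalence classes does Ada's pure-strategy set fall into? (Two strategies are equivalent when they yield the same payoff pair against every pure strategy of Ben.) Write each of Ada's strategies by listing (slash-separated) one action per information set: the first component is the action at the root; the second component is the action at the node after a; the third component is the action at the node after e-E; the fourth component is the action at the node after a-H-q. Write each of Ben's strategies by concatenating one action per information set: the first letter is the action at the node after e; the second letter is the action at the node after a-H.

Ada has 36 pure strategies: a/T/In/f, a/T/In/h, a/T/Out/f, a/T/Out/h, a/T/Stay/f, a/T/Stay/h, a/H/In/f, a/H/In/h, a/H/Out/f, a/H/Out/h, a/H/Stay/f, a/H/Stay/h, e/T/In/f, e/T/In/h, e/T/Out/f, e/T/Out/h, e/T/Stay/f, e/T/Stay/h, e/H/In/f, e/H/In/h, e/H/Out/f, e/H/Out/h, e/H/Stay/f, e/H/Stay/h, c/T/In/f, c/T/In/h, c/T/Out/f, c/T/Out/h, c/T/Stay/f, c/T/Stay/h, c/H/In/f, c/H/In/h, c/H/Out/f, c/H/Out/h, c/H/Stay/f, c/H/Stay/h. Columns: Eq, Et, Dq, Dt.
{a/T/In/f, a/T/In/h, a/T/Out/f, a/T/Out/h, a/T/Stay/f, a/T/Stay/h} → row (7,6) (7,6) (7,6) (7,6)
{a/H/In/f, a/H/Out/f, a/H/Stay/f} → row (8,4) (1,5) (8,4) (1,5)
{a/H/In/h, a/H/Out/h, a/H/Stay/h} → row (3,7) (1,5) (3,7) (1,5)
{e/T/In/f, e/T/In/h, e/H/In/f, e/H/In/h} → row (2,7) (2,7) (1,2) (1,2)
{e/T/Out/f, e/T/Out/h, e/H/Out/f, e/H/Out/h} → row (6,7) (6,7) (1,2) (1,2)
{e/T/Stay/f, e/T/Stay/h, e/H/Stay/f, e/H/Stay/h} → row (3,2) (3,2) (1,2) (1,2)
{c/T/In/f, c/T/In/h, c/T/Out/f, c/T/Out/h, c/T/Stay/f, c/T/Stay/h, c/H/In/f, c/H/In/h, c/H/Out/f, c/H/Out/h, c/H/Stay/f, c/H/Stay/h} → row (0,4) (0,4) (0,4) (0,4)
That's 7 distinct rows out of 36 strategies.

7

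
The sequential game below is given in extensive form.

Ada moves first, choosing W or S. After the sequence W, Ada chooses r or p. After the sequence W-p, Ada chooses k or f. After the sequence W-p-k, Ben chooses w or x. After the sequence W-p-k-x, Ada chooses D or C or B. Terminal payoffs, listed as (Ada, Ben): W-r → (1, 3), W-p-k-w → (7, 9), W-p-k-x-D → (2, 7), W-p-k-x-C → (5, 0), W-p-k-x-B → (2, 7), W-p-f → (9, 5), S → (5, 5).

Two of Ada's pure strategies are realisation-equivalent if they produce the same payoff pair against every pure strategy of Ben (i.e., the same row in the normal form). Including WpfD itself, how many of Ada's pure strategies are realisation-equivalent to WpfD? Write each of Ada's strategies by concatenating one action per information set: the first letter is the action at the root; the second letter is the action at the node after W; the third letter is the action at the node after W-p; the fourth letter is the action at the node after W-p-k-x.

3

Row for WpfD (columns w, x): (9,5) (9,5).
Under WpfD, Ada's choice at the node after W-p-k-x can never be reached regardless of what Ben does, so varying those choices leaves every outcome unchanged.
Holding the reachable choices fixed and varying the unreachable one freely already gives 3 equivalent strategies.
No other strategy reproduces this row, so those 3 are the full class: WpfD, WpfC, WpfB.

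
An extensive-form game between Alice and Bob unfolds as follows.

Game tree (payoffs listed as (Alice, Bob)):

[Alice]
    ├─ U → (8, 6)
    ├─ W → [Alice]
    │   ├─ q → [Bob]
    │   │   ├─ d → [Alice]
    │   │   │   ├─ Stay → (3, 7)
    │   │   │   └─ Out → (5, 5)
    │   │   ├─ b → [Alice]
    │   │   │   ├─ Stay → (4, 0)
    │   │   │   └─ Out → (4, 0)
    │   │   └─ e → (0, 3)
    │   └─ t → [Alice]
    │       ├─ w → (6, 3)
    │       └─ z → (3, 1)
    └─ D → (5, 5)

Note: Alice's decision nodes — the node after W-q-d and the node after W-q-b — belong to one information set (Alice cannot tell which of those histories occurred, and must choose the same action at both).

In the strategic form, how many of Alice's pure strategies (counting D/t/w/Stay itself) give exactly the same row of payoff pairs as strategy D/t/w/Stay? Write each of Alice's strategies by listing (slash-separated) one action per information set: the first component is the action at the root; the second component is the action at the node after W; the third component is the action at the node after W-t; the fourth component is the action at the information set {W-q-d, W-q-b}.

8

Row for D/t/w/Stay (columns d, b, e): (5,5) (5,5) (5,5).
Under D/t/w/Stay, Alice's choice at the node after W and at the node after W-t and at the information set {W-q-d, W-q-b} can never be reached regardless of what Bob does, so varying those choices leaves every outcome unchanged.
Holding the reachable choices fixed and varying the unreachable ones freely already gives 2 × 2 × 2 = 8 equivalent strategies.
No other strategy reproduces this row, so those 8 are the full class: D/q/w/Stay, D/q/w/Out, D/q/z/Stay, D/q/z/Out, D/t/w/Stay, D/t/w/Out, D/t/z/Stay, D/t/z/Out.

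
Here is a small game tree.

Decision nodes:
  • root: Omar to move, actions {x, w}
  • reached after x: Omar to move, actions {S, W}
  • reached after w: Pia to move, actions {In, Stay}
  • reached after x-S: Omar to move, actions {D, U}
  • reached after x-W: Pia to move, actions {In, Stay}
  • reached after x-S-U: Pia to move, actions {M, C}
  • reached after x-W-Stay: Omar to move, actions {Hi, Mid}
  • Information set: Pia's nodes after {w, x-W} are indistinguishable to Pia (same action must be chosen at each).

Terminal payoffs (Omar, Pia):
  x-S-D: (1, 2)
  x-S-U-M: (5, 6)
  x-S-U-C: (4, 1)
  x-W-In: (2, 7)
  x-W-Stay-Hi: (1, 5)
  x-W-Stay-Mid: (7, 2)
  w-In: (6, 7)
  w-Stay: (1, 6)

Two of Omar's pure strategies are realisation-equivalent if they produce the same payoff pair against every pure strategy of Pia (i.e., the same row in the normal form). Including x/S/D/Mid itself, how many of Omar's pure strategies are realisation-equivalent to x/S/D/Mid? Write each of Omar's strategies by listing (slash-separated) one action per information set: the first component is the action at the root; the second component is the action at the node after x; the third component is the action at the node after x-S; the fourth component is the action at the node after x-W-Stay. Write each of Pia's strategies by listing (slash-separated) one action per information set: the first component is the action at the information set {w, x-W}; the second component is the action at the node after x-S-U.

Row for x/S/D/Mid (columns In/M, In/C, Stay/M, Stay/C): (1,2) (1,2) (1,2) (1,2).
Under x/S/D/Mid, Omar's choice at the node after x-W-Stay can never be reached regardless of what Pia does, so varying those choices leaves every outcome unchanged.
Holding the reachable choices fixed and varying the unreachable one freely already gives 2 equivalent strategies.
No other strategy reproduces this row, so those 2 are the full class: x/S/D/Hi, x/S/D/Mid.

2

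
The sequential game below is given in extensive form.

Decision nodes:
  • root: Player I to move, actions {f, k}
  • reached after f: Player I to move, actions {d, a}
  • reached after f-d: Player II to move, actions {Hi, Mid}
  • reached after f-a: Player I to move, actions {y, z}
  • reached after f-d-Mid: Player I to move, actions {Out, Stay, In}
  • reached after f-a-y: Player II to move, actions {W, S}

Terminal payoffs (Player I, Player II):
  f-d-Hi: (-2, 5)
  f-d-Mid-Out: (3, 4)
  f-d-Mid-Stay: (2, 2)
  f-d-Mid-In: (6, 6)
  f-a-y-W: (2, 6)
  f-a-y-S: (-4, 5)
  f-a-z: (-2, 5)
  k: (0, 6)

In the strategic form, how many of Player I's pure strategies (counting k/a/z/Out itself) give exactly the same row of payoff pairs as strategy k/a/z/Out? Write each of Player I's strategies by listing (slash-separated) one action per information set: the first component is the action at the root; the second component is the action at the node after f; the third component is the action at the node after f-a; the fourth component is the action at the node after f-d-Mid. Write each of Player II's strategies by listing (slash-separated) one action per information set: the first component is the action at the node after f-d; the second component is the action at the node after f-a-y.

12

Row for k/a/z/Out (columns Hi/W, Hi/S, Mid/W, Mid/S): (0,6) (0,6) (0,6) (0,6).
Under k/a/z/Out, Player I's choice at the node after f and at the node after f-a and at the node after f-d-Mid can never be reached regardless of what Player II does, so varying those choices leaves every outcome unchanged.
Holding the reachable choices fixed and varying the unreachable ones freely already gives 2 × 2 × 3 = 12 equivalent strategies.
No other strategy reproduces this row, so those 12 are the full class: k/d/y/Out, k/d/y/Stay, k/d/y/In, k/d/z/Out, k/d/z/Stay, k/d/z/In, k/a/y/Out, k/a/y/Stay, k/a/y/In, k/a/z/Out, k/a/z/Stay, k/a/z/In.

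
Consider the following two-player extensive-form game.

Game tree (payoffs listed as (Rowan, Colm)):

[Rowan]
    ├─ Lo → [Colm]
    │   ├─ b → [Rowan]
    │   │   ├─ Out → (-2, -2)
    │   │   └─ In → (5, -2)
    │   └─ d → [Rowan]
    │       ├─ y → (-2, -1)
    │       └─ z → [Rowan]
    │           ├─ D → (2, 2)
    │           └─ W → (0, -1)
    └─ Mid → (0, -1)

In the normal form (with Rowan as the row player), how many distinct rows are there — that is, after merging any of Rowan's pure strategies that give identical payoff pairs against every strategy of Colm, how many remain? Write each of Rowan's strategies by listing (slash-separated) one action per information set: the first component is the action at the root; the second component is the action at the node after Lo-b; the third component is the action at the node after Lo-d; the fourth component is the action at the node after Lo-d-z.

7

Rowan has 16 pure strategies: Lo/Out/y/D, Lo/Out/y/W, Lo/Out/z/D, Lo/Out/z/W, Lo/In/y/D, Lo/In/y/W, Lo/In/z/D, Lo/In/z/W, Mid/Out/y/D, Mid/Out/y/W, Mid/Out/z/D, Mid/Out/z/W, Mid/In/y/D, Mid/In/y/W, Mid/In/z/D, Mid/In/z/W. Columns: b, d.
{Lo/Out/y/D, Lo/Out/y/W} → row (-2,-2) (-2,-1)
{Lo/Out/z/D} → row (-2,-2) (2,2)
{Lo/Out/z/W} → row (-2,-2) (0,-1)
{Lo/In/y/D, Lo/In/y/W} → row (5,-2) (-2,-1)
{Lo/In/z/D} → row (5,-2) (2,2)
{Lo/In/z/W} → row (5,-2) (0,-1)
{Mid/Out/y/D, Mid/Out/y/W, Mid/Out/z/D, Mid/Out/z/W, Mid/In/y/D, Mid/In/y/W, Mid/In/z/D, Mid/In/z/W} → row (0,-1) (0,-1)
That's 7 distinct rows out of 16 strategies.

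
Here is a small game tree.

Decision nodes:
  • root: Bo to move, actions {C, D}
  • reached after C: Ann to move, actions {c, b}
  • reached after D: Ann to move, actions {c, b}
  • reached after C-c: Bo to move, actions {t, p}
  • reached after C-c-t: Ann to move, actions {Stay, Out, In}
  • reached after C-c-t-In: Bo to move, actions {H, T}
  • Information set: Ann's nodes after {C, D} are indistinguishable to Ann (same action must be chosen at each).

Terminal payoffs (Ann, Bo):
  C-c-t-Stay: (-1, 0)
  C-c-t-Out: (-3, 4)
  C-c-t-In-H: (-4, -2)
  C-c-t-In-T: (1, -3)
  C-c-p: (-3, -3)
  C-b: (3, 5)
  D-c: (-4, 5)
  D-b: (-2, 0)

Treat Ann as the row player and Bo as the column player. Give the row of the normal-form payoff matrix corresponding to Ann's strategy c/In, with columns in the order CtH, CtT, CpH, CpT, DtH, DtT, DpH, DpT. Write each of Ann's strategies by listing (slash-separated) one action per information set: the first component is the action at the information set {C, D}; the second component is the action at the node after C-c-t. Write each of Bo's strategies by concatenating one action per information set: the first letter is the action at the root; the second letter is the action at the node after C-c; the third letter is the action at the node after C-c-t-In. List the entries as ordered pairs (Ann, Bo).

(-4,-2) (1,-3) (-3,-3) (-3,-3) (-4,5) (-4,5) (-4,5) (-4,5)

vs CtH: Bo plays C → Ann plays c at [C] → Bo plays t at [C-c] → Ann plays In at [C-c-t] → Bo plays H at [C-c-t-In] → (-4, -2)
vs CtT: Bo plays C → Ann plays c at [C] → Bo plays t at [C-c] → Ann plays In at [C-c-t] → Bo plays T at [C-c-t-In] → (1, -3)
vs CpH: Bo plays C → Ann plays c at [C] → Bo plays p at [C-c] → (-3, -3)
vs CpT: Bo plays C → Ann plays c at [C] → Bo plays p at [C-c] → (-3, -3)
vs DtH: Bo plays D → Ann plays c at [D] → (-4, 5)
vs DtT: Bo plays D → Ann plays c at [D] → (-4, 5)
vs DpH: Bo plays D → Ann plays c at [D] → (-4, 5)
vs DpT: Bo plays D → Ann plays c at [D] → (-4, 5)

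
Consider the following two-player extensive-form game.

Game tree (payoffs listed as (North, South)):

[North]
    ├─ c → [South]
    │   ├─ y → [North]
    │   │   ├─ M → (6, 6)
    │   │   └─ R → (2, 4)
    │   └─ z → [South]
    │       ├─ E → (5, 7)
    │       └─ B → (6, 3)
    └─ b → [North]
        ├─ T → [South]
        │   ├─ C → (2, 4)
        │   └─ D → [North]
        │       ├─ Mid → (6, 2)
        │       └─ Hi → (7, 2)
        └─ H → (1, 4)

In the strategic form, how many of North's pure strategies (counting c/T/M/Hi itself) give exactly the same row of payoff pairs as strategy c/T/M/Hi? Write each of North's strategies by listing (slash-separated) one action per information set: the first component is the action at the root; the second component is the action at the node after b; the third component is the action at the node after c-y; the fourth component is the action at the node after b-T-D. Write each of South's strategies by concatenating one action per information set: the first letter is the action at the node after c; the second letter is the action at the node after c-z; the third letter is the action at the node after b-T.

Row for c/T/M/Hi (columns yEC, yED, yBC, yBD, zEC, zED, zBC, zBD): (6,6) (6,6) (6,6) (6,6) (5,7) (5,7) (6,3) (6,3).
Under c/T/M/Hi, North's choice at the node after b and at the node after b-T-D can never be reached regardless of what South does, so varying those choices leaves every outcome unchanged.
Holding the reachable choices fixed and varying the unreachable ones freely already gives 2 × 2 = 4 equivalent strategies.
No other strategy reproduces this row, so those 4 are the full class: c/T/M/Mid, c/T/M/Hi, c/H/M/Mid, c/H/M/Hi.

4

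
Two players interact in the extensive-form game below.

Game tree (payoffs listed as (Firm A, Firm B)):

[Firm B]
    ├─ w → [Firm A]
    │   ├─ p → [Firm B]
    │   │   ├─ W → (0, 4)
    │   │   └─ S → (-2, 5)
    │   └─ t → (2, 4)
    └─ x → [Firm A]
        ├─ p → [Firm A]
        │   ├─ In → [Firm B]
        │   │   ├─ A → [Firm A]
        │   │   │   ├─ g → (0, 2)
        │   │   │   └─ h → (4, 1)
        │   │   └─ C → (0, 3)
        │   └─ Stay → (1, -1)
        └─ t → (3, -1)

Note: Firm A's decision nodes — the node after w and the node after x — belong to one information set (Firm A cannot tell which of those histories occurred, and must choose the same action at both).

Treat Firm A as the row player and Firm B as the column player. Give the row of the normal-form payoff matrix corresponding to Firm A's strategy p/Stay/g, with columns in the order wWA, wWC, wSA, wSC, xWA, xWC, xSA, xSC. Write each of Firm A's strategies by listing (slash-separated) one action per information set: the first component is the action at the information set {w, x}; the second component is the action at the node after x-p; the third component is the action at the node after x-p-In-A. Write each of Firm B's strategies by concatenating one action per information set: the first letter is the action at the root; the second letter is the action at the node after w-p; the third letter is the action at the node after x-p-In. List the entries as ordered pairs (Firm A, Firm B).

(0,4) (0,4) (-2,5) (-2,5) (1,-1) (1,-1) (1,-1) (1,-1)

vs wWA: Firm B plays w → Firm A plays p at [w] → Firm B plays W at [w-p] → (0, 4)
vs wWC: Firm B plays w → Firm A plays p at [w] → Firm B plays W at [w-p] → (0, 4)
vs wSA: Firm B plays w → Firm A plays p at [w] → Firm B plays S at [w-p] → (-2, 5)
vs wSC: Firm B plays w → Firm A plays p at [w] → Firm B plays S at [w-p] → (-2, 5)
vs xWA: Firm B plays x → Firm A plays p at [x] → Firm A plays Stay at [x-p] → (1, -1)
vs xWC: Firm B plays x → Firm A plays p at [x] → Firm A plays Stay at [x-p] → (1, -1)
vs xSA: Firm B plays x → Firm A plays p at [x] → Firm A plays Stay at [x-p] → (1, -1)
vs xSC: Firm B plays x → Firm A plays p at [x] → Firm A plays Stay at [x-p] → (1, -1)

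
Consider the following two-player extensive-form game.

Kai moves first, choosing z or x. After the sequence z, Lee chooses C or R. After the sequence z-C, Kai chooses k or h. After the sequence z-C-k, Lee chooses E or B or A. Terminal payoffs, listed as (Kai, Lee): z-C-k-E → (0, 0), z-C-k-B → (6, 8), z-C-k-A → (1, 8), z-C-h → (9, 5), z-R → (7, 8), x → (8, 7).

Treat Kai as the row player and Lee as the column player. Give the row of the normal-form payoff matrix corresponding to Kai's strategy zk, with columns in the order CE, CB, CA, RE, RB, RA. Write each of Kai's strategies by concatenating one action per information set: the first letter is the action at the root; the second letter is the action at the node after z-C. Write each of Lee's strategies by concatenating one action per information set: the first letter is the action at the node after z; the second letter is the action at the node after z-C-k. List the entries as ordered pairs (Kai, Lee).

(0,0) (6,8) (1,8) (7,8) (7,8) (7,8)

vs CE: Kai plays z → Lee plays C at [z] → Kai plays k at [z-C] → Lee plays E at [z-C-k] → (0, 0)
vs CB: Kai plays z → Lee plays C at [z] → Kai plays k at [z-C] → Lee plays B at [z-C-k] → (6, 8)
vs CA: Kai plays z → Lee plays C at [z] → Kai plays k at [z-C] → Lee plays A at [z-C-k] → (1, 8)
vs RE: Kai plays z → Lee plays R at [z] → (7, 8)
vs RB: Kai plays z → Lee plays R at [z] → (7, 8)
vs RA: Kai plays z → Lee plays R at [z] → (7, 8)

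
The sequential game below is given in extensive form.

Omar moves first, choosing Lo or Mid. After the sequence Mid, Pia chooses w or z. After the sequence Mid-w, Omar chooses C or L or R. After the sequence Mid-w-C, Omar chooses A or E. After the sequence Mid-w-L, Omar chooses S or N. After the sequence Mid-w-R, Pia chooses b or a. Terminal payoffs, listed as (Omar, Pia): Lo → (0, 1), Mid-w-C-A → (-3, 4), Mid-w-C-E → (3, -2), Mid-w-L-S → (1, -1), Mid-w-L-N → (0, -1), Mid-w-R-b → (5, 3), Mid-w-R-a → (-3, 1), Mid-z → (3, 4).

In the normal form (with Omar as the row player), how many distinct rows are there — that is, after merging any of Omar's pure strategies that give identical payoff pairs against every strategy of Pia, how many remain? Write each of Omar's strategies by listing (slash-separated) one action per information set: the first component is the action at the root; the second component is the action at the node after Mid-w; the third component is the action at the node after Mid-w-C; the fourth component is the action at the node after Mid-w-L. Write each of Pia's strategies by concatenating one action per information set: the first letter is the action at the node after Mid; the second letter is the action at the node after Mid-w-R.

Omar has 24 pure strategies: Lo/C/A/S, Lo/C/A/N, Lo/C/E/S, Lo/C/E/N, Lo/L/A/S, Lo/L/A/N, Lo/L/E/S, Lo/L/E/N, Lo/R/A/S, Lo/R/A/N, Lo/R/E/S, Lo/R/E/N, Mid/C/A/S, Mid/C/A/N, Mid/C/E/S, Mid/C/E/N, Mid/L/A/S, Mid/L/A/N, Mid/L/E/S, Mid/L/E/N, Mid/R/A/S, Mid/R/A/N, Mid/R/E/S, Mid/R/E/N. Columns: wb, wa, zb, za.
{Lo/C/A/S, Lo/C/A/N, Lo/C/E/S, Lo/C/E/N, Lo/L/A/S, Lo/L/A/N, Lo/L/E/S, Lo/L/E/N, Lo/R/A/S, Lo/R/A/N, Lo/R/E/S, Lo/R/E/N} → row (0,1) (0,1) (0,1) (0,1)
{Mid/C/A/S, Mid/C/A/N} → row (-3,4) (-3,4) (3,4) (3,4)
{Mid/C/E/S, Mid/C/E/N} → row (3,-2) (3,-2) (3,4) (3,4)
{Mid/L/A/S, Mid/L/E/S} → row (1,-1) (1,-1) (3,4) (3,4)
{Mid/L/A/N, Mid/L/E/N} → row (0,-1) (0,-1) (3,4) (3,4)
{Mid/R/A/S, Mid/R/A/N, Mid/R/E/S, Mid/R/E/N} → row (5,3) (-3,1) (3,4) (3,4)
That's 6 distinct rows out of 24 strategies.

6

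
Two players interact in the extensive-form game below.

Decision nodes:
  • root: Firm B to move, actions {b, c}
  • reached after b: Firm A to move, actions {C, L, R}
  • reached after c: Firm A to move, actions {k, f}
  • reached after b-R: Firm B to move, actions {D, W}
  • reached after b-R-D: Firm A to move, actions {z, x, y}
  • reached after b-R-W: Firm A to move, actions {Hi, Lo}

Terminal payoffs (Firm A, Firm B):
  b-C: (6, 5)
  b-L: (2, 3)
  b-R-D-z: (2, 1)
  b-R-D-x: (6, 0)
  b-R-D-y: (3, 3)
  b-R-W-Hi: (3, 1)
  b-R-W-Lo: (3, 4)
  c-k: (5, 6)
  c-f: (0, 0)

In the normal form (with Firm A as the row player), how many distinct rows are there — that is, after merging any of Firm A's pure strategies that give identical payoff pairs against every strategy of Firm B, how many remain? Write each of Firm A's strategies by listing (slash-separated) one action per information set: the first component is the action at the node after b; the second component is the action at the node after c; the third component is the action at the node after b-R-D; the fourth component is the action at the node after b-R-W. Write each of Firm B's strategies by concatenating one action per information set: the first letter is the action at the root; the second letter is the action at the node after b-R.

Firm A has 36 pure strategies: C/k/z/Hi, C/k/z/Lo, C/k/x/Hi, C/k/x/Lo, C/k/y/Hi, C/k/y/Lo, C/f/z/Hi, C/f/z/Lo, C/f/x/Hi, C/f/x/Lo, C/f/y/Hi, C/f/y/Lo, L/k/z/Hi, L/k/z/Lo, L/k/x/Hi, L/k/x/Lo, L/k/y/Hi, L/k/y/Lo, L/f/z/Hi, L/f/z/Lo, L/f/x/Hi, L/f/x/Lo, L/f/y/Hi, L/f/y/Lo, R/k/z/Hi, R/k/z/Lo, R/k/x/Hi, R/k/x/Lo, R/k/y/Hi, R/k/y/Lo, R/f/z/Hi, R/f/z/Lo, R/f/x/Hi, R/f/x/Lo, R/f/y/Hi, R/f/y/Lo. Columns: bD, bW, cD, cW.
{C/k/z/Hi, C/k/z/Lo, C/k/x/Hi, C/k/x/Lo, C/k/y/Hi, C/k/y/Lo} → row (6,5) (6,5) (5,6) (5,6)
{C/f/z/Hi, C/f/z/Lo, C/f/x/Hi, C/f/x/Lo, C/f/y/Hi, C/f/y/Lo} → row (6,5) (6,5) (0,0) (0,0)
{L/k/z/Hi, L/k/z/Lo, L/k/x/Hi, L/k/x/Lo, L/k/y/Hi, L/k/y/Lo} → row (2,3) (2,3) (5,6) (5,6)
{L/f/z/Hi, L/f/z/Lo, L/f/x/Hi, L/f/x/Lo, L/f/y/Hi, L/f/y/Lo} → row (2,3) (2,3) (0,0) (0,0)
{R/k/z/Hi} → row (2,1) (3,1) (5,6) (5,6)
{R/k/z/Lo} → row (2,1) (3,4) (5,6) (5,6)
{R/k/x/Hi} → row (6,0) (3,1) (5,6) (5,6)
{R/k/x/Lo} → row (6,0) (3,4) (5,6) (5,6)
{R/k/y/Hi} → row (3,3) (3,1) (5,6) (5,6)
{R/k/y/Lo} → row (3,3) (3,4) (5,6) (5,6)
{R/f/z/Hi} → row (2,1) (3,1) (0,0) (0,0)
{R/f/z/Lo} → row (2,1) (3,4) (0,0) (0,0)
{R/f/x/Hi} → row (6,0) (3,1) (0,0) (0,0)
{R/f/x/Lo} → row (6,0) (3,4) (0,0) (0,0)
{R/f/y/Hi} → row (3,3) (3,1) (0,0) (0,0)
{R/f/y/Lo} → row (3,3) (3,4) (0,0) (0,0)
That's 16 distinct rows out of 36 strategies.

16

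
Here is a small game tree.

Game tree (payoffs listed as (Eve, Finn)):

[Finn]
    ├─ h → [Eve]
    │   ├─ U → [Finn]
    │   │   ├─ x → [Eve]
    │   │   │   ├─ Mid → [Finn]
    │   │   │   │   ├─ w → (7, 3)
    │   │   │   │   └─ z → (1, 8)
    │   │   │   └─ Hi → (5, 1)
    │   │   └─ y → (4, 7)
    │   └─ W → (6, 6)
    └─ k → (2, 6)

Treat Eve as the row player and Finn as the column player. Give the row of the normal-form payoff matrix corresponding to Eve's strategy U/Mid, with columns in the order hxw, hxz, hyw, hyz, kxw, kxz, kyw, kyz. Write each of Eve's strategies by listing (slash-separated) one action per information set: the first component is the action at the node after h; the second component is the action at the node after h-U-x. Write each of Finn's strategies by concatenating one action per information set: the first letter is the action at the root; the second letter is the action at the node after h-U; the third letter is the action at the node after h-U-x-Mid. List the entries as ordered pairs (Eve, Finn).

vs hxw: Finn plays h → Eve plays U at [h] → Finn plays x at [h-U] → Eve plays Mid at [h-U-x] → Finn plays w at [h-U-x-Mid] → (7, 3)
vs hxz: Finn plays h → Eve plays U at [h] → Finn plays x at [h-U] → Eve plays Mid at [h-U-x] → Finn plays z at [h-U-x-Mid] → (1, 8)
vs hyw: Finn plays h → Eve plays U at [h] → Finn plays y at [h-U] → (4, 7)
vs hyz: Finn plays h → Eve plays U at [h] → Finn plays y at [h-U] → (4, 7)
vs kxw: Finn plays k → (2, 6)
vs kxz: Finn plays k → (2, 6)
vs kyw: Finn plays k → (2, 6)
vs kyz: Finn plays k → (2, 6)

(7,3) (1,8) (4,7) (4,7) (2,6) (2,6) (2,6) (2,6)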